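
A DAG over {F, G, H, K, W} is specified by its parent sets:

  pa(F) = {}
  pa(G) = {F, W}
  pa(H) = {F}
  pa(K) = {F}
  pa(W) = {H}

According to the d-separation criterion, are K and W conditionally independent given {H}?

Yes — K and W are d-separated given {H}.

There are 2 undirected paths between K and W; checking each against the conditioning set {H}:
Path 1: K ← F → H → W
  H is a chain here and H is conditioned on, so the path is blocked at H.
Path 2: K ← F → G ← W
  G is a collider here and neither G nor any of its descendants is conditioned on, so the collider stays closed — the path is blocked at G.
Every path is blocked, so K and W are d-separated given {H}.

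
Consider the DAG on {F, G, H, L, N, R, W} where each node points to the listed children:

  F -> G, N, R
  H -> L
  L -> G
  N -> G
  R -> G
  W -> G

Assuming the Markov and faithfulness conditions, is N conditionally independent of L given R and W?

Yes

3 paths connect N and L; each must be blocked for d-separation to hold:
Path 1: N → G ← L
  G is a collider here and neither G nor any of its descendants is conditioned on, so the collider stays closed — the path is blocked at G.
Path 2: N ← F → G ← L
  G is a collider here and neither G nor any of its descendants is conditioned on, so the collider stays closed — the path is blocked at G.
Path 3: N ← F → R → G ← L
  R is a chain here and R is conditioned on, so the path is blocked at R.
All paths are blocked; N ⊥ L | {R, W} holds.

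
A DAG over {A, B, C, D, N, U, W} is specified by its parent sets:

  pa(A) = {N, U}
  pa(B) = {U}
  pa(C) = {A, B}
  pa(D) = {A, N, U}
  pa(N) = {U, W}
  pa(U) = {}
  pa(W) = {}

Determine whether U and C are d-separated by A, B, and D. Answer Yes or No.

6 paths connect U and C; each must be blocked for d-separation to hold:
Path 1: U → B → C
  B is a chain here and B is conditioned on, so the path is blocked at B.
Path 2: U → N → A → C
  A is a chain here and A is conditioned on, so the path is blocked at A.
Path 3: U → N → D ← A → C
  A is a fork here and A is conditioned on, so the path is blocked at A.
Path 4: U → A → C
  A is a chain here and A is conditioned on, so the path is blocked at A.
Path 5: U → D ← N → A → C
  A is a chain here and A is conditioned on, so the path is blocked at A.
Path 6: U → D ← A → C
  A is a fork here and A is conditioned on, so the path is blocked at A.
Every path is blocked, so U and C are d-separated given {A, B, D}.

Yes — U and C are d-separated given {A, B, D}.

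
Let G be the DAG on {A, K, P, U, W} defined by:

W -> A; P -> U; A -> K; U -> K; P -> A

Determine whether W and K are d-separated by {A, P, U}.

Yes

There are 2 undirected paths between W and K; checking each against the conditioning set {A, P, U}:
Path 1: W → A ← P → U → K
  P is a fork here and P is conditioned on, so the path is blocked at P.
Path 2: W → A → K
  A is a chain here and A is conditioned on, so the path is blocked at A.
Since every path is blocked, d-separation holds.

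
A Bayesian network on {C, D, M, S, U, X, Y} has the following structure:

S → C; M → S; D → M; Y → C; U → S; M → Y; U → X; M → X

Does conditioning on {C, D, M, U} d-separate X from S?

Yes — X and S are d-separated given {C, D, M, U}.

We examine all 3 paths between X and S:
Path 1: X ← M → Y → C ← S
  M is a fork here and M is conditioned on, so the path is blocked at M.
Path 2: X ← M → S
  M is a fork here and M is conditioned on, so the path is blocked at M.
Path 3: X ← U → S
  U is a fork here and U is conditioned on, so the path is blocked at U.
All paths are blocked; X ⊥ S | {C, D, M, U} holds.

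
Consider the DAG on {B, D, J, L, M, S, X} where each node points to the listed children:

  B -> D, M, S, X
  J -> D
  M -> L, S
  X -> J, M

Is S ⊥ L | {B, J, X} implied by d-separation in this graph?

No

We examine all 4 paths between S and L:
  1. S ← M → L — M:fork[open] ⇒ active
  2. S ← B → D ← J ← X → M → L — B:fork[blocks]; D:collider[blocks]; J:chain[blocks]; X:fork[blocks]; M:chain[open] ⇒ blocked
  3. S ← B → M → L — B:fork[blocks]; M:chain[open] ⇒ blocked
  4. S ← B → X → M → L — B:fork[blocks]; X:chain[blocks]; M:chain[open] ⇒ blocked
At least one path is unblocked, so d-separation fails.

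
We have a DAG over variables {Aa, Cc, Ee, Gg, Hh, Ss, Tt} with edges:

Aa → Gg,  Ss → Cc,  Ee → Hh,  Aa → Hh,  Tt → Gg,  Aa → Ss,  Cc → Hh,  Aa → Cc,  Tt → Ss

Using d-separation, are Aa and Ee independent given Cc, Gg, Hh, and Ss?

No

There are 4 undirected paths between Aa and Ee; checking each against the conditioning set {Cc, Gg, Hh, Ss}:
  1. Aa → Hh ← Ee — Hh:collider[open] ⇒ active
  2. Aa → Cc → Hh ← Ee — Cc:chain[blocks]; Hh:collider[open] ⇒ blocked
  3. Aa → Ss → Cc → Hh ← Ee — Ss:chain[blocks]; Cc:chain[blocks]; Hh:collider[open] ⇒ blocked
  4. Aa → Gg ← Tt → Ss → Cc → Hh ← Ee — Gg:collider[open]; Tt:fork[open]; Ss:chain[blocks]; Cc:chain[blocks]; Hh:collider[open] ⇒ blocked
At least one path is unblocked, so d-separation fails.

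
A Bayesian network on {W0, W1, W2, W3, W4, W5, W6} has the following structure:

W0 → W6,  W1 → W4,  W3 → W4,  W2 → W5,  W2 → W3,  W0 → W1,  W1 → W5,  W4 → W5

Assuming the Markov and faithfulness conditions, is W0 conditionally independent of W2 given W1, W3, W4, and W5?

Yes — W0 and W2 are d-separated given {W1, W3, W4, W5}.

There are 4 undirected paths between W0 and W2; checking each against the conditioning set {W1, W3, W4, W5}:
  1. W0 → W1 → W4 → W5 ← W2 — W1:chain[blocks]; W4:chain[blocks]; W5:collider[open] ⇒ blocked
  2. W0 → W1 → W4 ← W3 ← W2 — W1:chain[blocks]; W4:collider[open]; W3:chain[blocks] ⇒ blocked
  3. W0 → W1 → W5 ← W4 ← W3 ← W2 — W1:chain[blocks]; W5:collider[open]; W4:chain[blocks]; W3:chain[blocks] ⇒ blocked
  4. W0 → W1 → W5 ← W2 — W1:chain[blocks]; W5:collider[open] ⇒ blocked
Since every path is blocked, d-separation holds.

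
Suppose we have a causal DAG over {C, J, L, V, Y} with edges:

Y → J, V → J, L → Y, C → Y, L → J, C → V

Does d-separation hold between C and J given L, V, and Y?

Yes

Enumerating the 3 paths from C to J and testing each for blocking by {L, V, Y}:
Path 1: C → V → J
  V is a chain here and V is conditioned on, so the path is blocked at V.
Path 2: C → Y → J
  Y is a chain here and Y is conditioned on, so the path is blocked at Y.
Path 3: C → Y ← L → J
  L is a fork here and L is conditioned on, so the path is blocked at L.
All paths are blocked; C ⊥ J | {L, V, Y} holds.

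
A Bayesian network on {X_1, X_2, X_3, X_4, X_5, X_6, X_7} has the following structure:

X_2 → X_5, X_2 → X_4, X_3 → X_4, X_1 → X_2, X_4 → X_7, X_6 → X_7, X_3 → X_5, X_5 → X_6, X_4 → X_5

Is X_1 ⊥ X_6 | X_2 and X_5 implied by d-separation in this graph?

We examine all 6 paths between X_1 and X_6:
Path 1: X_1 → X_2 → X_5 → X_6
  X_2 is a chain here and X_2 is conditioned on, so the path is blocked at X_2.
Path 2: X_1 → X_2 → X_5 ← X_3 → X_4 → X_7 ← X_6
  X_2 is a chain here and X_2 is conditioned on, so the path is blocked at X_2.
Path 3: X_1 → X_2 → X_5 ← X_4 → X_7 ← X_6
  X_2 is a chain here and X_2 is conditioned on, so the path is blocked at X_2.
Path 4: X_1 → X_2 → X_4 ← X_3 → X_5 → X_6
  X_2 is a chain here and X_2 is conditioned on, so the path is blocked at X_2.
Path 5: X_1 → X_2 → X_4 → X_7 ← X_6
  X_2 is a chain here and X_2 is conditioned on, so the path is blocked at X_2.
Path 6: X_1 → X_2 → X_4 → X_5 → X_6
  X_2 is a chain here and X_2 is conditioned on, so the path is blocked at X_2.
Every path is blocked, so X_1 and X_6 are d-separated given {X_2, X_5}.

Yes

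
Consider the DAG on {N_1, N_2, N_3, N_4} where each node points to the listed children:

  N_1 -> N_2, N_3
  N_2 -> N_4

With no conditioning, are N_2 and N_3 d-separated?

No — N_2 and N_3 are not d-separated given ∅.

There is one path between N_2 and N_3:
Path 1: N_2 ← N_1 → N_3
  N_1 is a fork and N_1 is not conditioned on — no node blocks this path, so it is active.
Because an active path exists, N_2 and N_3 are not d-separated.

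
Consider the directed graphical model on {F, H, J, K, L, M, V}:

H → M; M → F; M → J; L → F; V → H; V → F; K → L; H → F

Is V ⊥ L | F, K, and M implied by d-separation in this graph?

No

We examine all 3 paths between V and L:
Path 1: V → F ← L
  F is a collider and F is conditioned on, which opens it — no node blocks this path, so it is active.
Path 2: V → H → F ← L
  H is a chain and H is not conditioned on; F is a collider and F is conditioned on, which opens it — no node blocks this path, so it is active.
Path 3: V → H → M → F ← L
  M is a chain here and M is conditioned on, so the path is blocked at M.
Since the path V → F ← L is active, V and L are not d-separated given {F, K, M}.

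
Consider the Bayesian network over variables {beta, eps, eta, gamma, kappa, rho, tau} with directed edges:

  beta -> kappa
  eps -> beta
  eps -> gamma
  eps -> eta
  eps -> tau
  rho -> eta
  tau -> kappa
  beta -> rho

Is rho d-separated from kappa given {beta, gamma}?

4 paths connect rho and kappa; each must be blocked for d-separation to hold:
  1. rho ← beta ← eps → tau → kappa — beta:chain[blocks]; eps:fork[open]; tau:chain[open] ⇒ blocked
  2. rho ← beta → kappa — beta:fork[blocks] ⇒ blocked
  3. rho → eta ← eps → tau → kappa — eta:collider[blocks]; eps:fork[open]; tau:chain[open] ⇒ blocked
  4. rho → eta ← eps → beta → kappa — eta:collider[blocks]; eps:fork[open]; beta:chain[blocks] ⇒ blocked
Every path is blocked, so rho and kappa are d-separated given {beta, gamma}.

Yes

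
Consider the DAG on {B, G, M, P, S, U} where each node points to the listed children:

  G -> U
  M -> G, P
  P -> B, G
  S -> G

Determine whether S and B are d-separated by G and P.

Yes

Enumerating the 2 paths from S to B and testing each for blocking by {G, P}:
Path 1: S → G ← M → P → B
  P is a chain here and P is conditioned on, so the path is blocked at P.
Path 2: S → G ← P → B
  P is a fork here and P is conditioned on, so the path is blocked at P.
Since every path is blocked, d-separation holds.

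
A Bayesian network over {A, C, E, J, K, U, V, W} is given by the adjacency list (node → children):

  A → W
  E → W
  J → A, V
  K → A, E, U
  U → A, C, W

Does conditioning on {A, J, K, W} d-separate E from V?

Yes

Enumerating the 6 paths from E to V and testing each for blocking by {A, J, K, W}:
Path 1: E → W ← A ← J → V
  A is a chain here and A is conditioned on, so the path is blocked at A.
Path 2: E → W ← U → A ← J → V
  J is a fork here and J is conditioned on, so the path is blocked at J.
Path 3: E → W ← U ← K → A ← J → V
  K is a fork here and K is conditioned on, so the path is blocked at K.
Path 4: E ← K → A ← J → V
  K is a fork here and K is conditioned on, so the path is blocked at K.
Path 5: E ← K → U → W ← A ← J → V
  K is a fork here and K is conditioned on, so the path is blocked at K.
Path 6: E ← K → U → A ← J → V
  K is a fork here and K is conditioned on, so the path is blocked at K.
All paths are blocked; E ⊥ V | {A, J, K, W} holds.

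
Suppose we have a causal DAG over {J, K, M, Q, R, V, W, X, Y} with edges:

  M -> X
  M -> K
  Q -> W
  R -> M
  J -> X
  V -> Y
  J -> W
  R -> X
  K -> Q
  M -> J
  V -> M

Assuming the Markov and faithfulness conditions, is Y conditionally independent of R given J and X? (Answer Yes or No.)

We examine all 4 paths between Y and R:
Path 1: Y ← V → M → J → X ← R
  J is a chain here and J is conditioned on, so the path is blocked at J.
Path 2: Y ← V → M ← R
  V is a fork and V is not conditioned on; M is a collider and its descendant J is conditioned on, which opens it — no node blocks this path, so it is active.
Path 3: Y ← V → M → K → Q → W ← J → X ← R
  W is a collider here and neither W nor any of its descendants is conditioned on, so the collider stays closed — the path is blocked at W.
Path 4: Y ← V → M → X ← R
  V is a fork and V is not conditioned on; M is a chain and M is not conditioned on; X is a collider and X is conditioned on, which opens it — no node blocks this path, so it is active.
Since the path Y ← V → M ← R is active, Y and R are not d-separated given {J, X}.

No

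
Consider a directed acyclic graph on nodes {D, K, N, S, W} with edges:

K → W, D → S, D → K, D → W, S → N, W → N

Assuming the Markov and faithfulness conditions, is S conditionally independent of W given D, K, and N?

No — S and W are not d-separated given {D, K, N}.

Enumerating the 3 paths from S to W and testing each for blocking by {D, K, N}:
  1. S ← D → K → W — D:fork[blocks]; K:chain[blocks] ⇒ blocked
  2. S ← D → W — D:fork[blocks] ⇒ blocked
  3. S → N ← W — N:collider[open] ⇒ active
Since the path S → N ← W is active, S and W are not d-separated given {D, K, N}.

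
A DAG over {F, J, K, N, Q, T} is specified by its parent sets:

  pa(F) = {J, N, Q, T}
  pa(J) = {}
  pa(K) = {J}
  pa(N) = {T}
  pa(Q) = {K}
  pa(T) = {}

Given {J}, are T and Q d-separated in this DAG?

Yes

There are 4 undirected paths between T and Q; checking each against the conditioning set {J}:
Path 1: T → F ← Q
  F is a collider here and neither F nor any of its descendants is conditioned on, so the collider stays closed — the path is blocked at F.
Path 2: T → F ← J → K → Q
  F is a collider here and neither F nor any of its descendants is conditioned on, so the collider stays closed — the path is blocked at F.
Path 3: T → N → F ← Q
  F is a collider here and neither F nor any of its descendants is conditioned on, so the collider stays closed — the path is blocked at F.
Path 4: T → N → F ← J → K → Q
  F is a collider here and neither F nor any of its descendants is conditioned on, so the collider stays closed — the path is blocked at F.
All paths are blocked; T ⊥ Q | {J} holds.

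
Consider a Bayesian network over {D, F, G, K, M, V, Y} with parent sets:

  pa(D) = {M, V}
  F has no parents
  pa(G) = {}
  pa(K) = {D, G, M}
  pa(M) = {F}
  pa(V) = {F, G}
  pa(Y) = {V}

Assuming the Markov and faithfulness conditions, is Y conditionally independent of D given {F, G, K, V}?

We examine all 5 paths between Y and D:
Path 1: Y ← V ← G → K ← D
  V is a chain here and V is conditioned on, so the path is blocked at V.
Path 2: Y ← V ← G → K ← M → D
  V is a chain here and V is conditioned on, so the path is blocked at V.
Path 3: Y ← V → D
  V is a fork here and V is conditioned on, so the path is blocked at V.
Path 4: Y ← V ← F → M → K ← D
  V is a chain here and V is conditioned on, so the path is blocked at V.
Path 5: Y ← V ← F → M → D
  V is a chain here and V is conditioned on, so the path is blocked at V.
Since every path is blocked, d-separation holds.

Yes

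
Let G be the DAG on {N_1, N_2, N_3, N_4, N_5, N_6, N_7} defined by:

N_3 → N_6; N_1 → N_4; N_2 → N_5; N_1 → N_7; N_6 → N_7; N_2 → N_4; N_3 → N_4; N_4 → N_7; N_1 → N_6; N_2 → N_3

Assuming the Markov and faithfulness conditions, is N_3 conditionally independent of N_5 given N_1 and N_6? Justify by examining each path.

We examine all 6 paths between N_3 and N_5:
  1. N_3 → N_4 ← N_2 → N_5 — N_4:collider[blocks]; N_2:fork[open] ⇒ blocked
  2. N_3 → N_6 → N_7 ← N_4 ← N_2 → N_5 — N_6:chain[blocks]; N_7:collider[blocks]; N_4:chain[open]; N_2:fork[open] ⇒ blocked
  3. N_3 → N_6 → N_7 ← N_1 → N_4 ← N_2 → N_5 — N_6:chain[blocks]; N_7:collider[blocks]; N_1:fork[blocks]; N_4:collider[blocks]; N_2:fork[open] ⇒ blocked
  4. N_3 → N_6 ← N_1 → N_7 ← N_4 ← N_2 → N_5 — N_6:collider[open]; N_1:fork[blocks]; N_7:collider[blocks]; N_4:chain[open]; N_2:fork[open] ⇒ blocked
  5. N_3 → N_6 ← N_1 → N_4 ← N_2 → N_5 — N_6:collider[open]; N_1:fork[blocks]; N_4:collider[blocks]; N_2:fork[open] ⇒ blocked
  6. N_3 ← N_2 → N_5 — N_2:fork[open] ⇒ active
Because an active path exists, N_3 and N_5 are not d-separated.

No — N_3 and N_5 are not d-separated given {N_1, N_6}.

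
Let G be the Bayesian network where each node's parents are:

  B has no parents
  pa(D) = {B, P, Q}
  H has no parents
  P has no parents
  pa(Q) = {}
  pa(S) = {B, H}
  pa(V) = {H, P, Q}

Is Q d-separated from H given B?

We examine all 4 paths between Q and H:
Path 1: Q → V ← P → D ← B → S ← H
  V is a collider here and neither V nor any of its descendants is conditioned on, so the collider stays closed — the path is blocked at V.
Path 2: Q → V ← H
  V is a collider here and neither V nor any of its descendants is conditioned on, so the collider stays closed — the path is blocked at V.
Path 3: Q → D ← B → S ← H
  D is a collider here and neither D nor any of its descendants is conditioned on, so the collider stays closed — the path is blocked at D.
Path 4: Q → D ← P → V ← H
  D is a collider here and neither D nor any of its descendants is conditioned on, so the collider stays closed — the path is blocked at D.
All paths are blocked; Q ⊥ H | {B} holds.

Yes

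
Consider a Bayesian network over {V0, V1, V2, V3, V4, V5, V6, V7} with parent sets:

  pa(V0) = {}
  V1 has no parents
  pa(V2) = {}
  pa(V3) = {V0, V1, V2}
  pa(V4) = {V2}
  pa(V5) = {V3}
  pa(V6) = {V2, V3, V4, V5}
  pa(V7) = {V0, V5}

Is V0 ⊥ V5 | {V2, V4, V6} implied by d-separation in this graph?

No

There are 5 undirected paths between V0 and V5; checking each against the conditioning set {V2, V4, V6}:
Path 1: V0 → V3 ← V2 → V4 → V6 ← V5
  V2 is a fork here and V2 is conditioned on, so the path is blocked at V2.
Path 2: V0 → V3 ← V2 → V6 ← V5
  V2 is a fork here and V2 is conditioned on, so the path is blocked at V2.
Path 3: V0 → V3 → V6 ← V5
  V3 is a chain and V3 is not conditioned on; V6 is a collider and V6 is conditioned on, which opens it — no node blocks this path, so it is active.
Path 4: V0 → V3 → V5
  V3 is a chain and V3 is not conditioned on — no node blocks this path, so it is active.
Path 5: V0 → V7 ← V5
  V7 is a collider here and neither V7 nor any of its descendants is conditioned on, so the collider stays closed — the path is blocked at V7.
At least one path is unblocked, so d-separation fails.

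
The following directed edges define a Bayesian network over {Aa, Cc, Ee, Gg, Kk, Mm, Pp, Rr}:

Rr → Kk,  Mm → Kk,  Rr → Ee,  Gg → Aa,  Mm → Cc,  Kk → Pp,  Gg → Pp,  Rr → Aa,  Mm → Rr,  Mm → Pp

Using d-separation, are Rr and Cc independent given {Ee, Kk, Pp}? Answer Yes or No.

No — Rr and Cc are not d-separated given {Ee, Kk, Pp}.

We examine all 5 paths between Rr and Cc:
  1. Rr ← Mm → Cc — Mm:fork[open] ⇒ active
  2. Rr → Kk ← Mm → Cc — Kk:collider[open]; Mm:fork[open] ⇒ active
  3. Rr → Kk → Pp ← Mm → Cc — Kk:chain[blocks]; Pp:collider[open]; Mm:fork[open] ⇒ blocked
  4. Rr → Aa ← Gg → Pp ← Mm → Cc — Aa:collider[blocks]; Gg:fork[open]; Pp:collider[open]; Mm:fork[open] ⇒ blocked
  5. Rr → Aa ← Gg → Pp ← Kk ← Mm → Cc — Aa:collider[blocks]; Gg:fork[open]; Pp:collider[open]; Kk:chain[blocks]; Mm:fork[open] ⇒ blocked
At least one path is unblocked, so d-separation fails.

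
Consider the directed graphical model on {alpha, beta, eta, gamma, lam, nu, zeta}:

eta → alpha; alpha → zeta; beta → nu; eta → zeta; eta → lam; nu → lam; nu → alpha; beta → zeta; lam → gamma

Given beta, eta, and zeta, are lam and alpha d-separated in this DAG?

No

We examine all 6 paths between lam and alpha:
Path 1: lam ← eta → zeta ← beta → nu → alpha
  eta is a fork here and eta is conditioned on, so the path is blocked at eta.
Path 2: lam ← eta → zeta ← alpha
  eta is a fork here and eta is conditioned on, so the path is blocked at eta.
Path 3: lam ← eta → alpha
  eta is a fork here and eta is conditioned on, so the path is blocked at eta.
Path 4: lam ← nu ← beta → zeta ← eta → alpha
  beta is a fork here and beta is conditioned on, so the path is blocked at beta.
Path 5: lam ← nu ← beta → zeta ← alpha
  beta is a fork here and beta is conditioned on, so the path is blocked at beta.
Path 6: lam ← nu → alpha
  nu is a fork and nu is not conditioned on — no node blocks this path, so it is active.
Because an active path exists, lam and alpha are not d-separated.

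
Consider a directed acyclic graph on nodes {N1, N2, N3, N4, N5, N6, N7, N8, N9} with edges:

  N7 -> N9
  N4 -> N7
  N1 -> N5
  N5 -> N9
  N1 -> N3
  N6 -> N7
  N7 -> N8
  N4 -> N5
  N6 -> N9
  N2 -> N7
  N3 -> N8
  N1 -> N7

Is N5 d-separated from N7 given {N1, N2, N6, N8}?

There are 5 undirected paths between N5 and N7; checking each against the conditioning set {N1, N2, N6, N8}:
  1. N5 ← N4 → N7 — N4:fork[open] ⇒ active
  2. N5 → N9 ← N6 → N7 — N9:collider[blocks]; N6:fork[blocks] ⇒ blocked
  3. N5 → N9 ← N7 — N9:collider[blocks] ⇒ blocked
  4. N5 ← N1 → N7 — N1:fork[blocks] ⇒ blocked
  5. N5 ← N1 → N3 → N8 ← N7 — N1:fork[blocks]; N3:chain[open]; N8:collider[open] ⇒ blocked
Because an active path exists, N5 and N7 are not d-separated.

No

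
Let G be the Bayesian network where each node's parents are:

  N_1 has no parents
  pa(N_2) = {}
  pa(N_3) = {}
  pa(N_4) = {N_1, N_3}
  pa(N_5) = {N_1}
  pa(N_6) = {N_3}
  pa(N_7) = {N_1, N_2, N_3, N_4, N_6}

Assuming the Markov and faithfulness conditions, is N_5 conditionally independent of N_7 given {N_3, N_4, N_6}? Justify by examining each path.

No

We examine all 4 paths between N_5 and N_7:
Path 1: N_5 ← N_1 → N_4 ← N_3 → N_6 → N_7
  N_3 is a fork here and N_3 is conditioned on, so the path is blocked at N_3.
Path 2: N_5 ← N_1 → N_4 ← N_3 → N_7
  N_3 is a fork here and N_3 is conditioned on, so the path is blocked at N_3.
Path 3: N_5 ← N_1 → N_4 → N_7
  N_4 is a chain here and N_4 is conditioned on, so the path is blocked at N_4.
Path 4: N_5 ← N_1 → N_7
  N_1 is a fork and N_1 is not conditioned on — no node blocks this path, so it is active.
Because an active path exists, N_5 and N_7 are not d-separated.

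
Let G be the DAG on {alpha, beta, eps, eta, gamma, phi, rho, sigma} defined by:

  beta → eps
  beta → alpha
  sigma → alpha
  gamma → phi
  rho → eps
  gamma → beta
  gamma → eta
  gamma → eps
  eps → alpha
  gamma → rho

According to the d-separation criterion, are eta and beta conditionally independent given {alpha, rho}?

No

There are 5 undirected paths between eta and beta; checking each against the conditioning set {alpha, rho}:
Path 1: eta ← gamma → rho → eps ← beta
  rho is a chain here and rho is conditioned on, so the path is blocked at rho.
Path 2: eta ← gamma → rho → eps → alpha ← beta
  rho is a chain here and rho is conditioned on, so the path is blocked at rho.
Path 3: eta ← gamma → eps ← beta
  gamma is a fork and gamma is not conditioned on; eps is a collider and its descendant alpha is conditioned on, which opens it — no node blocks this path, so it is active.
Path 4: eta ← gamma → eps → alpha ← beta
  gamma is a fork and gamma is not conditioned on; eps is a chain and eps is not conditioned on; alpha is a collider and alpha is conditioned on, which opens it — no node blocks this path, so it is active.
Path 5: eta ← gamma → beta
  gamma is a fork and gamma is not conditioned on — no node blocks this path, so it is active.
Since the path eta ← gamma → eps ← beta is active, eta and beta are not d-separated given {alpha, rho}.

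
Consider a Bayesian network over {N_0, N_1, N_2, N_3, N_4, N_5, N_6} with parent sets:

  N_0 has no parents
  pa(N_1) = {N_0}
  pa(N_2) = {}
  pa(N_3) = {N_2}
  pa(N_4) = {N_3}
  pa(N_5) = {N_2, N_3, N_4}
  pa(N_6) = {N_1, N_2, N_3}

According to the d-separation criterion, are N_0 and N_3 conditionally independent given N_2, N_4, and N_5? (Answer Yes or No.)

4 paths connect N_0 and N_3; each must be blocked for d-separation to hold:
  1. N_0 → N_1 → N_6 ← N_2 → N_5 ← N_3 — N_1:chain[open]; N_6:collider[blocks]; N_2:fork[blocks]; N_5:collider[open] ⇒ blocked
  2. N_0 → N_1 → N_6 ← N_2 → N_5 ← N_4 ← N_3 — N_1:chain[open]; N_6:collider[blocks]; N_2:fork[blocks]; N_5:collider[open]; N_4:chain[blocks] ⇒ blocked
  3. N_0 → N_1 → N_6 ← N_2 → N_3 — N_1:chain[open]; N_6:collider[blocks]; N_2:fork[blocks] ⇒ blocked
  4. N_0 → N_1 → N_6 ← N_3 — N_1:chain[open]; N_6:collider[blocks] ⇒ blocked
All paths are blocked; N_0 ⊥ N_3 | {N_2, N_4, N_5} holds.

Yes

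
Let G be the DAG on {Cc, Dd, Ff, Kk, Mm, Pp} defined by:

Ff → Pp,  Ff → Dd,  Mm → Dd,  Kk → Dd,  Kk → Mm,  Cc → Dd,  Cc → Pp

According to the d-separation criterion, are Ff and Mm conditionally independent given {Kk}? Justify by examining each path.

There are 4 undirected paths between Ff and Mm; checking each against the conditioning set {Kk}:
Path 1: Ff → Dd ← Mm
  Dd is a collider here and neither Dd nor any of its descendants is conditioned on, so the collider stays closed — the path is blocked at Dd.
Path 2: Ff → Dd ← Kk → Mm
  Dd is a collider here and neither Dd nor any of its descendants is conditioned on, so the collider stays closed — the path is blocked at Dd.
Path 3: Ff → Pp ← Cc → Dd ← Mm
  Pp is a collider here and neither Pp nor any of its descendants is conditioned on, so the collider stays closed — the path is blocked at Pp.
Path 4: Ff → Pp ← Cc → Dd ← Kk → Mm
  Pp is a collider here and neither Pp nor any of its descendants is conditioned on, so the collider stays closed — the path is blocked at Pp.
All paths are blocked; Ff ⊥ Mm | {Kk} holds.

Yes — Ff and Mm are d-separated given {Kk}.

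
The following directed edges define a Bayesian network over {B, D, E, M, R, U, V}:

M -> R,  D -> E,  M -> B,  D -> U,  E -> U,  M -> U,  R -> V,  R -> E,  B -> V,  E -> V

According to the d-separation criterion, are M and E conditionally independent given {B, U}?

No

Enumerating the 6 paths from M to E and testing each for blocking by {B, U}:
  1. M → U ← E — U:collider[open] ⇒ active
  2. M → U ← D → E — U:collider[open]; D:fork[open] ⇒ active
  3. M → R → V ← E — R:chain[open]; V:collider[blocks] ⇒ blocked
  4. M → R → E — R:chain[open] ⇒ active
  5. M → B → V ← R → E — B:chain[blocks]; V:collider[blocks]; R:fork[open] ⇒ blocked
  6. M → B → V ← E — B:chain[blocks]; V:collider[blocks] ⇒ blocked
Because an active path exists, M and E are not d-separated.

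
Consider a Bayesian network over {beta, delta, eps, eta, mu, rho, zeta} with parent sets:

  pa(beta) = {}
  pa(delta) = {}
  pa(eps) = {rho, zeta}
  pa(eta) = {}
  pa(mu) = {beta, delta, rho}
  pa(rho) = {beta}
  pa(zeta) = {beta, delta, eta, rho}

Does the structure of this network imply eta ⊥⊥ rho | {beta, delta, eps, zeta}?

We examine all 6 paths between eta and rho:
Path 1: eta → zeta ← beta → mu ← rho
  beta is a fork here and beta is conditioned on, so the path is blocked at beta.
Path 2: eta → zeta ← beta → rho
  beta is a fork here and beta is conditioned on, so the path is blocked at beta.
Path 3: eta → zeta ← delta → mu ← beta → rho
  delta is a fork here and delta is conditioned on, so the path is blocked at delta.
Path 4: eta → zeta ← delta → mu ← rho
  delta is a fork here and delta is conditioned on, so the path is blocked at delta.
Path 5: eta → zeta → eps ← rho
  zeta is a chain here and zeta is conditioned on, so the path is blocked at zeta.
Path 6: eta → zeta ← rho
  zeta is a collider and zeta is conditioned on, which opens it — no node blocks this path, so it is active.
Because an active path exists, eta and rho are not d-separated.

No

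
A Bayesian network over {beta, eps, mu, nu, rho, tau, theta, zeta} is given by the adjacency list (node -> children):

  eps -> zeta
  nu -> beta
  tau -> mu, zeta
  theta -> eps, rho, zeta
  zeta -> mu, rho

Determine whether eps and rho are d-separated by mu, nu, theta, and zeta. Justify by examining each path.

Yes

We examine all 4 paths between eps and rho:
Path 1: eps → zeta → rho
  zeta is a chain here and zeta is conditioned on, so the path is blocked at zeta.
Path 2: eps → zeta ← theta → rho
  theta is a fork here and theta is conditioned on, so the path is blocked at theta.
Path 3: eps ← theta → rho
  theta is a fork here and theta is conditioned on, so the path is blocked at theta.
Path 4: eps ← theta → zeta → rho
  theta is a fork here and theta is conditioned on, so the path is blocked at theta.
Every path is blocked, so eps and rho are d-separated given {mu, nu, theta, zeta}.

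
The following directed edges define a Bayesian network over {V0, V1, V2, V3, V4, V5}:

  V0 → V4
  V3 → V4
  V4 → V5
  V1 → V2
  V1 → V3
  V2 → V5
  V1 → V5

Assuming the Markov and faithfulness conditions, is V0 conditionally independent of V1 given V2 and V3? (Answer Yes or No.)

3 paths connect V0 and V1; each must be blocked for d-separation to hold:
Path 1: V0 → V4 ← V3 ← V1
  V4 is a collider here and neither V4 nor any of its descendants is conditioned on, so the collider stays closed — the path is blocked at V4.
Path 2: V0 → V4 → V5 ← V2 ← V1
  V5 is a collider here and neither V5 nor any of its descendants is conditioned on, so the collider stays closed — the path is blocked at V5.
Path 3: V0 → V4 → V5 ← V1
  V5 is a collider here and neither V5 nor any of its descendants is conditioned on, so the collider stays closed — the path is blocked at V5.
Since every path is blocked, d-separation holds.

Yes — V0 and V1 are d-separated given {V2, V3}.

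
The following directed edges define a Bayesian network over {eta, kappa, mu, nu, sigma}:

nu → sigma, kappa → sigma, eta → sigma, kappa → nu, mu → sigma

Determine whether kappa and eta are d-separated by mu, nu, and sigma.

Enumerating the 2 paths from kappa to eta and testing each for blocking by {mu, nu, sigma}:
  1. kappa → nu → sigma ← eta — nu:chain[blocks]; sigma:collider[open] ⇒ blocked
  2. kappa → sigma ← eta — sigma:collider[open] ⇒ active
At least one path is unblocked, so d-separation fails.

No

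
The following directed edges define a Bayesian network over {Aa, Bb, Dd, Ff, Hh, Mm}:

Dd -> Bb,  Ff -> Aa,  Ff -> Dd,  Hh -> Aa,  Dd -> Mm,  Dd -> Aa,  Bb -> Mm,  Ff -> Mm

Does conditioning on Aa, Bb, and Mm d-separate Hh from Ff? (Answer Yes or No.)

No

4 paths connect Hh and Ff; each must be blocked for d-separation to hold:
Path 1: Hh → Aa ← Ff
  Aa is a collider and Aa is conditioned on, which opens it — no node blocks this path, so it is active.
Path 2: Hh → Aa ← Dd → Bb → Mm ← Ff
  Bb is a chain here and Bb is conditioned on, so the path is blocked at Bb.
Path 3: Hh → Aa ← Dd ← Ff
  Aa is a collider and Aa is conditioned on, which opens it; Dd is a chain and Dd is not conditioned on — no node blocks this path, so it is active.
Path 4: Hh → Aa ← Dd → Mm ← Ff
  Aa is a collider and Aa is conditioned on, which opens it; Dd is a fork and Dd is not conditioned on; Mm is a collider and Mm is conditioned on, which opens it — no node blocks this path, so it is active.
Because an active path exists, Hh and Ff are not d-separated.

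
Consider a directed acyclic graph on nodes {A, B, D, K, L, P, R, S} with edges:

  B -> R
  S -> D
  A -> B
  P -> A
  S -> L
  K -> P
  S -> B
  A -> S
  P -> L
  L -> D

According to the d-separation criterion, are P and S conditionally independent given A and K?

Yes

4 paths connect P and S; each must be blocked for d-separation to hold:
Path 1: P → L ← S
  L is a collider here and neither L nor any of its descendants is conditioned on, so the collider stays closed — the path is blocked at L.
Path 2: P → L → D ← S
  D is a collider here and neither D nor any of its descendants is conditioned on, so the collider stays closed — the path is blocked at D.
Path 3: P → A → B ← S
  A is a chain here and A is conditioned on, so the path is blocked at A.
Path 4: P → A → S
  A is a chain here and A is conditioned on, so the path is blocked at A.
All paths are blocked; P ⊥ S | {A, K} holds.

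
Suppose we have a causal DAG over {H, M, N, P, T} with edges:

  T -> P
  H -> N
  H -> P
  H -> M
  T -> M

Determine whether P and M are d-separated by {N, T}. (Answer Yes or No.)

No

Enumerating the 2 paths from P to M and testing each for blocking by {N, T}:
Path 1: P ← H → M
  H is a fork and H is not conditioned on — no node blocks this path, so it is active.
Path 2: P ← T → M
  T is a fork here and T is conditioned on, so the path is blocked at T.
At least one path is unblocked, so d-separation fails.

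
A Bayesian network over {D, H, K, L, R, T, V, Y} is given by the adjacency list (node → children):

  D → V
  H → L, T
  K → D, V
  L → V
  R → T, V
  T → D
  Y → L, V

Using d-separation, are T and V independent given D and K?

There are 5 undirected paths between T and V; checking each against the conditioning set {D, K}:
Path 1: T → D → V
  D is a chain here and D is conditioned on, so the path is blocked at D.
Path 2: T → D ← K → V
  K is a fork here and K is conditioned on, so the path is blocked at K.
Path 3: T ← R → V
  R is a fork and R is not conditioned on — no node blocks this path, so it is active.
Path 4: T ← H → L ← Y → V
  L is a collider here and neither L nor any of its descendants is conditioned on, so the collider stays closed — the path is blocked at L.
Path 5: T ← H → L → V
  H is a fork and H is not conditioned on; L is a chain and L is not conditioned on — no node blocks this path, so it is active.
At least one path is unblocked, so d-separation fails.

No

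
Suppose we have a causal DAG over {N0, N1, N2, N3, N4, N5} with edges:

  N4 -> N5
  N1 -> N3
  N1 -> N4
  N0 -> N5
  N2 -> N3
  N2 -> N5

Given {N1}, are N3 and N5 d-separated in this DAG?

No

Enumerating the 2 paths from N3 to N5 and testing each for blocking by {N1}:
Path 1: N3 ← N1 → N4 → N5
  N1 is a fork here and N1 is conditioned on, so the path is blocked at N1.
Path 2: N3 ← N2 → N5
  N2 is a fork and N2 is not conditioned on — no node blocks this path, so it is active.
Because an active path exists, N3 and N5 are not d-separated.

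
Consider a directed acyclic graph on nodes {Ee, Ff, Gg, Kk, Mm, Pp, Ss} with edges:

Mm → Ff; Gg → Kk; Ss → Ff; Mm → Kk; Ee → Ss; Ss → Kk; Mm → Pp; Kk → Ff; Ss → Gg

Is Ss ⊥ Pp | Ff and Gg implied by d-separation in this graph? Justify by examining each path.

Enumerating the 6 paths from Ss to Pp and testing each for blocking by {Ff, Gg}:
Path 1: Ss → Ff ← Mm → Pp
  Ff is a collider and Ff is conditioned on, which opens it; Mm is a fork and Mm is not conditioned on — no node blocks this path, so it is active.
Path 2: Ss → Ff ← Kk ← Mm → Pp
  Ff is a collider and Ff is conditioned on, which opens it; Kk is a chain and Kk is not conditioned on; Mm is a fork and Mm is not conditioned on — no node blocks this path, so it is active.
Path 3: Ss → Kk ← Mm → Pp
  Kk is a collider and its descendant Ff is conditioned on, which opens it; Mm is a fork and Mm is not conditioned on — no node blocks this path, so it is active.
Path 4: Ss → Kk → Ff ← Mm → Pp
  Kk is a chain and Kk is not conditioned on; Ff is a collider and Ff is conditioned on, which opens it; Mm is a fork and Mm is not conditioned on — no node blocks this path, so it is active.
Path 5: Ss → Gg → Kk ← Mm → Pp
  Gg is a chain here and Gg is conditioned on, so the path is blocked at Gg.
Path 6: Ss → Gg → Kk → Ff ← Mm → Pp
  Gg is a chain here and Gg is conditioned on, so the path is blocked at Gg.
Because an active path exists, Ss and Pp are not d-separated.

No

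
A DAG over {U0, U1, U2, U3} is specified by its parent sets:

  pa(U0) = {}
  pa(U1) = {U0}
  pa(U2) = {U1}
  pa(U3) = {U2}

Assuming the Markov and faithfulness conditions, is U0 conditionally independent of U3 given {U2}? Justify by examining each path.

Yes

The only undirected path from U0 to U3 is:
Path 1: U0 → U1 → U2 → U3
  U2 is a chain here and U2 is conditioned on, so the path is blocked at U2.
Every path is blocked, so U0 and U3 are d-separated given {U2}.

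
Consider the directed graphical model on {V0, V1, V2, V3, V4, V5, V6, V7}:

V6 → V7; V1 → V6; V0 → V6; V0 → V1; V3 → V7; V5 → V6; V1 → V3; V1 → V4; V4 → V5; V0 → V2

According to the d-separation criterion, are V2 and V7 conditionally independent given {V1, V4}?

No

6 paths connect V2 and V7; each must be blocked for d-separation to hold:
Path 1: V2 ← V0 → V6 → V7
  V0 is a fork and V0 is not conditioned on; V6 is a chain and V6 is not conditioned on — no node blocks this path, so it is active.
Path 2: V2 ← V0 → V6 ← V5 ← V4 ← V1 → V3 → V7
  V6 is a collider here and neither V6 nor any of its descendants is conditioned on, so the collider stays closed — the path is blocked at V6.
Path 3: V2 ← V0 → V6 ← V1 → V3 → V7
  V6 is a collider here and neither V6 nor any of its descendants is conditioned on, so the collider stays closed — the path is blocked at V6.
Path 4: V2 ← V0 → V1 → V4 → V5 → V6 → V7
  V1 is a chain here and V1 is conditioned on, so the path is blocked at V1.
Path 5: V2 ← V0 → V1 → V6 → V7
  V1 is a chain here and V1 is conditioned on, so the path is blocked at V1.
Path 6: V2 ← V0 → V1 → V3 → V7
  V1 is a chain here and V1 is conditioned on, so the path is blocked at V1.
Because an active path exists, V2 and V7 are not d-separated.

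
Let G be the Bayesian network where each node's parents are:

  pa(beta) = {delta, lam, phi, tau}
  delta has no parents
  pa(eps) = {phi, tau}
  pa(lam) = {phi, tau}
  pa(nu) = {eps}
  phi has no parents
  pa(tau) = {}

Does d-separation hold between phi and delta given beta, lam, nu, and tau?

No

Enumerating the 5 paths from phi to delta and testing each for blocking by {beta, lam, nu, tau}:
Path 1: phi → beta ← delta
  beta is a collider and beta is conditioned on, which opens it — no node blocks this path, so it is active.
Path 2: phi → lam → beta ← delta
  lam is a chain here and lam is conditioned on, so the path is blocked at lam.
Path 3: phi → lam ← tau → beta ← delta
  tau is a fork here and tau is conditioned on, so the path is blocked at tau.
Path 4: phi → eps ← tau → beta ← delta
  tau is a fork here and tau is conditioned on, so the path is blocked at tau.
Path 5: phi → eps ← tau → lam → beta ← delta
  tau is a fork here and tau is conditioned on, so the path is blocked at tau.
At least one path is unblocked, so d-separation fails.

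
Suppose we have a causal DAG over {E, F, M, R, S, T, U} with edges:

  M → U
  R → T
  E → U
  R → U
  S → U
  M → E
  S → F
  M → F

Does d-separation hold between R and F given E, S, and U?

No

Enumerating the 3 paths from R to F and testing each for blocking by {E, S, U}:
Path 1: R → U ← E ← M → F
  E is a chain here and E is conditioned on, so the path is blocked at E.
Path 2: R → U ← M → F
  U is a collider and U is conditioned on, which opens it; M is a fork and M is not conditioned on — no node blocks this path, so it is active.
Path 3: R → U ← S → F
  S is a fork here and S is conditioned on, so the path is blocked at S.
Because an active path exists, R and F are not d-separated.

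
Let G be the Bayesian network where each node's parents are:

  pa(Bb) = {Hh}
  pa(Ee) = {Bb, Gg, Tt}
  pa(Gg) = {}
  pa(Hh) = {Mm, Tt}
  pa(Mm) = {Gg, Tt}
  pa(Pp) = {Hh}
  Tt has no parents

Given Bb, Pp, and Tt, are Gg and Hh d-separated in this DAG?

Enumerating the 6 paths from Gg to Hh and testing each for blocking by {Bb, Pp, Tt}:
Path 1: Gg → Ee ← Bb ← Hh
  Ee is a collider here and neither Ee nor any of its descendants is conditioned on, so the collider stays closed — the path is blocked at Ee.
Path 2: Gg → Ee ← Tt → Hh
  Ee is a collider here and neither Ee nor any of its descendants is conditioned on, so the collider stays closed — the path is blocked at Ee.
Path 3: Gg → Ee ← Tt → Mm → Hh
  Ee is a collider here and neither Ee nor any of its descendants is conditioned on, so the collider stays closed — the path is blocked at Ee.
Path 4: Gg → Mm ← Tt → Ee ← Bb ← Hh
  Tt is a fork here and Tt is conditioned on, so the path is blocked at Tt.
Path 5: Gg → Mm ← Tt → Hh
  Tt is a fork here and Tt is conditioned on, so the path is blocked at Tt.
Path 6: Gg → Mm → Hh
  Mm is a chain and Mm is not conditioned on — no node blocks this path, so it is active.
Since the path Gg → Mm → Hh is active, Gg and Hh are not d-separated given {Bb, Pp, Tt}.

No — Gg and Hh are not d-separated given {Bb, Pp, Tt}.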